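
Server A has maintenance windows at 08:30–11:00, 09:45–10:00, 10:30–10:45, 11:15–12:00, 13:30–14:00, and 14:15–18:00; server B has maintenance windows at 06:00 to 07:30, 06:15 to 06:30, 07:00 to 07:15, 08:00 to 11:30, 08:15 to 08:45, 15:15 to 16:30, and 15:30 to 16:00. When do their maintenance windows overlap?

A, merged: 08:30-11:00, 11:15-12:00, 13:30-14:00, 14:15-18:00.
B, merged: 06:00-07:30, 08:00-11:30, 15:15-16:30.
08:30-11:00 ∩ B → 08:30-11:00.
11:15-12:00 ∩ B → 11:15-11:30.
13:30-14:00 meets no B interval.
14:15-18:00 ∩ B → 15:15-16:30.

08:30-11:00, 11:15-11:30, 15:15-16:30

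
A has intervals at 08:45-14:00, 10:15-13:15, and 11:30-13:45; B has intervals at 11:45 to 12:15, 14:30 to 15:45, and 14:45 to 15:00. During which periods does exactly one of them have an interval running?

08:45–11:45, 12:15–14:00, 14:30–15:45

A, merged: 08:45–14:00.
B, merged: 11:45–12:15, 14:30–15:45.
A \ B = 08:45–11:45, 12:15–14:00.
B \ A = 14:30–15:45.
Union of the two gives the symmetric difference.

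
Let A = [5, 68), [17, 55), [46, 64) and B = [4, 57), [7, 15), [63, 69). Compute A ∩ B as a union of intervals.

First set merges to [5, 68).
Second set merges to [4, 57), [63, 69).
[5, 68) overlaps B on [5, 57), [63, 68).

[5, 57) ∪ [63, 68)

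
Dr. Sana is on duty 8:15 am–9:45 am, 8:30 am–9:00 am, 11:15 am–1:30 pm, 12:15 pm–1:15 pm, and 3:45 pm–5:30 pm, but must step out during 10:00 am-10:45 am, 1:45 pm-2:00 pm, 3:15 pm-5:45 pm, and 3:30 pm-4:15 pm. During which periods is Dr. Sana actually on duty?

A, merged: 8:15 am-9:45 am, 11:15 am-1:30 pm, 3:45 pm-5:30 pm.
B, merged: 10:00 am-10:45 am, 1:45 pm-2:00 pm, 3:15 pm-5:45 pm.
8:15 am-9:45 am: nothing removed.
11:15 am-1:30 pm: nothing removed.
3:45 pm-5:30 pm: entirely removed.

8:15 am-9:45 am, 11:15 am-1:30 pm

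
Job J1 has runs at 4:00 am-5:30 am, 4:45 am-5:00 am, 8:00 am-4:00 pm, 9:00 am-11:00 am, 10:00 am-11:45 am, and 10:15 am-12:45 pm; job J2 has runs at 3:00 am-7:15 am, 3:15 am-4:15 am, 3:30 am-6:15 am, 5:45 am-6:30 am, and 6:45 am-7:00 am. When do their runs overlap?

First set merges to 4:00 am–5:30 am, 8:00 am–4:00 pm.
Second set merges to 3:00 am–7:15 am.
4:00 am–5:30 am overlaps B on 4:00 am–5:30 am.
8:00 am–4:00 pm falls entirely outside B.

4:00 am–5:30 am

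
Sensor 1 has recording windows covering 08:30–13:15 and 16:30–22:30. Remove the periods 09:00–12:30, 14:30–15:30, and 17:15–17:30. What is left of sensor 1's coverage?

08:30-09:00, 12:30-13:15, 16:30-17:15, 17:30-22:30

08:30-13:15 \ B = 08:30-09:00, 12:30-13:15.
16:30-22:30 \ B = 16:30-17:15, 17:30-22:30.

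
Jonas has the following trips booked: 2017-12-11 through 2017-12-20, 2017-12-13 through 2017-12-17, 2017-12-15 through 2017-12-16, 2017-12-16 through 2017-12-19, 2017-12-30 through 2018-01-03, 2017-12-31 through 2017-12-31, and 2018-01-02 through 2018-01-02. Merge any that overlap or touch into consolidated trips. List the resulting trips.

2017-12-13 through 2017-12-17 overlaps/touches 2017-12-11 through 2017-12-20 → extend to 2017-12-11 through 2017-12-20.
2017-12-15 through 2017-12-16 overlaps/touches 2017-12-11 through 2017-12-20 → extend to 2017-12-11 through 2017-12-20.
2017-12-16 through 2017-12-19 overlaps/touches 2017-12-11 through 2017-12-20 → extend to 2017-12-11 through 2017-12-20.
2017-12-30 through 2018-01-03 is disjoint → start new block.
2017-12-31 through 2017-12-31 overlaps/touches 2017-12-30 through 2018-01-03 → extend to 2017-12-30 through 2018-01-03.
2018-01-02 through 2018-01-02 overlaps/touches 2017-12-30 through 2018-01-03 → extend to 2017-12-30 through 2018-01-03.

2017-12-11 through 2017-12-20, 2017-12-30 through 2018-01-03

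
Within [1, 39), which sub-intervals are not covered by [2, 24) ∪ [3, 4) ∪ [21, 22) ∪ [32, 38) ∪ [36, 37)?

[1, 2) ∪ [24, 32) ∪ [38, 39)

Covered (merged): [2, 24), [32, 38).
Gaps within [1, 39): [1, 2), [24, 32), [38, 39).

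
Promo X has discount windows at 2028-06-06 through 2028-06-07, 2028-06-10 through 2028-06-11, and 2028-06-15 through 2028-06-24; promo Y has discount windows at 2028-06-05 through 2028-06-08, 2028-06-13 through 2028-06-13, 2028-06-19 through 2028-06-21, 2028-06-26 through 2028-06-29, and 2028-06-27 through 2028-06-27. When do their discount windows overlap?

2028-06-06 through 2028-06-07, 2028-06-19 through 2028-06-21

Merge the second list: 2028-06-05 through 2028-06-08, 2028-06-13 through 2028-06-13, 2028-06-19 through 2028-06-21, 2028-06-26 through 2028-06-29.
2028-06-06 through 2028-06-07 overlaps B on 2028-06-06 through 2028-06-07.
2028-06-10 through 2028-06-11 falls entirely outside B.
2028-06-15 through 2028-06-24 overlaps B on 2028-06-19 through 2028-06-21.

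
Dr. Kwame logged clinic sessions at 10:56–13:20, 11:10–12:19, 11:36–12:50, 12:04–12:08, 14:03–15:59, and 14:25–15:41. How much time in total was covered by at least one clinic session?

Merged: 10:56–13:20, 14:03–15:59.
Lengths: 2 h 24 min + 1 h 56 min = 4 h 20 min.

4 h 20 min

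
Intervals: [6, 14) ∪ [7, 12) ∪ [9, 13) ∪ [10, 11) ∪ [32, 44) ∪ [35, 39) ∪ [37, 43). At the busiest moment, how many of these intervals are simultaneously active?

4

Sweep endpoints in order; track running count of active intervals.
Peak of 4 reached at 10.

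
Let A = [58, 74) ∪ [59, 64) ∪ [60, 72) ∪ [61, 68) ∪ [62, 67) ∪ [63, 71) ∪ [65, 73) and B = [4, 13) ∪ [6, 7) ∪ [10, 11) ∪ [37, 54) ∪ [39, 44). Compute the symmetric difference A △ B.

[4, 13) ∪ [37, 54) ∪ [58, 74)

First set merges to [58, 74).
Second set merges to [4, 13), [37, 54).
A \ B = [58, 74).
B \ A = [4, 13), [37, 54).
Union of the two gives the symmetric difference.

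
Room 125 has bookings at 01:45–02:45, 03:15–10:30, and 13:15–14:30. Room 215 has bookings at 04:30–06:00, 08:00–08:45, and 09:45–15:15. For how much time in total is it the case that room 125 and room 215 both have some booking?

A ∩ B = 04:30-06:00, 08:00-08:45, 09:45-10:30, 13:15-14:30.
Total: 1 h 30 min + 45 min + 45 min + 1 h 15 min = 4 h 15 min.

4 h 15 min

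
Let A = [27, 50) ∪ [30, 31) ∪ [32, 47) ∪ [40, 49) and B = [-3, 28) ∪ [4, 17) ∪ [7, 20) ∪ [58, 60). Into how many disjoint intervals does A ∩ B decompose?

First set merges to [27, 50).
Second set merges to [-3, 28), [58, 60).
A ∩ B = [27, 28).
That is 1 disjoint piece.

1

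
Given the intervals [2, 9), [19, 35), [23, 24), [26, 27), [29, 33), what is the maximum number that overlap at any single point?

2

At 23, 2 of the intervals are simultaneously active.
No point has more.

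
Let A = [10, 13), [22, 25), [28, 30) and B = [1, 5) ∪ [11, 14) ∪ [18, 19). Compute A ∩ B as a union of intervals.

[10, 13) ∩ B → [11, 13).
[22, 25) meets no B interval.
[28, 30) meets no B interval.

[11, 13)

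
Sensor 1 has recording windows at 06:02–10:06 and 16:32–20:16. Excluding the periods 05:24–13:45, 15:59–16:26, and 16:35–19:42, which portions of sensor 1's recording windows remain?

06:02-10:06 lies entirely inside B → drops out.
16:32-20:16 with B removed leaves 16:32-16:35, 19:42-20:16.

16:32-16:35, 19:42-20:16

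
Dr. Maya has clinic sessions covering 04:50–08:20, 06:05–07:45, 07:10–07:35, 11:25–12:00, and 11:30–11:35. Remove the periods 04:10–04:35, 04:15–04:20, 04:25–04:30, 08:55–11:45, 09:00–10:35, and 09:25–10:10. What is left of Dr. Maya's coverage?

Merge the first list: 04:50-08:20, 11:25-12:00.
Merge the second list: 04:10-04:35, 08:55-11:45.
04:50-08:20 is untouched.
11:25-12:00 with B removed leaves 11:45-12:00.

04:50-08:20, 11:45-12:00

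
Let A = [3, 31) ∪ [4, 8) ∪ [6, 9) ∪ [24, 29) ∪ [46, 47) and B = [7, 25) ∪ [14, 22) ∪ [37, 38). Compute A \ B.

First set merges to [3, 31), [46, 47).
Second set merges to [7, 25), [37, 38).
[3, 31) minus B → [3, 7), [25, 31).
[46, 47): no B overlap → unchanged.

[3, 7) ∪ [25, 31) ∪ [46, 47)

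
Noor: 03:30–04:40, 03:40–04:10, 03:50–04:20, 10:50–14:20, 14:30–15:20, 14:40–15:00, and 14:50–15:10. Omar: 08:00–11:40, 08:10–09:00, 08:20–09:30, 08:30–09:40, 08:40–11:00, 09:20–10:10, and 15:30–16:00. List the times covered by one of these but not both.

03:30–04:40, 08:00–10:50, 11:40–14:20, 14:30–15:20, 15:30–16:00

A, merged: 03:30–04:40, 10:50–14:20, 14:30–15:20.
B, merged: 08:00–11:40, 15:30–16:00.
A \ B = 03:30–04:40, 11:40–14:20, 14:30–15:20.
B \ A = 08:00–10:50, 15:30–16:00.
Union of the two gives the symmetric difference.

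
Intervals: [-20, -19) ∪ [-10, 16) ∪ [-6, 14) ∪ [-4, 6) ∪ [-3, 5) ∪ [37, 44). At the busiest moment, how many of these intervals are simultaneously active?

Walk the sorted start/end points keeping a running depth.
The depth first hits 4 at -3.

4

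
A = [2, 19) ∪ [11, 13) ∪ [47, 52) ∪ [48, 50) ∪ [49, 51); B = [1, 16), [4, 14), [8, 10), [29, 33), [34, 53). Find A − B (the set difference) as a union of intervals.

Merge the first list: [2, 19), [47, 52).
Merge the second list: [1, 16), [29, 33), [34, 53).
[2, 19) minus B → [16, 19).
[47, 52): fully covered by B → removed.

[16, 19)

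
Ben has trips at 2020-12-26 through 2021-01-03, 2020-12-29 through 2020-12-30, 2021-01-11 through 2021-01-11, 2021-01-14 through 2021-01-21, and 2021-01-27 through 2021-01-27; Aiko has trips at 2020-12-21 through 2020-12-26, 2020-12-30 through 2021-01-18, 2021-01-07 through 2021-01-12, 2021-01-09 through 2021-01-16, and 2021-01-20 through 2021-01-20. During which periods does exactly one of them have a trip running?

2020-12-21 through 2020-12-25, 2020-12-27 through 2020-12-29, 2021-01-04 through 2021-01-10, 2021-01-12 through 2021-01-13, 2021-01-19 through 2021-01-19, 2021-01-21 through 2021-01-21, 2021-01-27 through 2021-01-27

First set merges to 2020-12-26 through 2021-01-03, 2021-01-11 through 2021-01-11, 2021-01-14 through 2021-01-21, 2021-01-27 through 2021-01-27.
Second set merges to 2020-12-21 through 2020-12-26, 2020-12-30 through 2021-01-18, 2021-01-20 through 2021-01-20.
A but not B: 2020-12-27 through 2020-12-29, 2021-01-19 through 2021-01-19, 2021-01-21 through 2021-01-21, 2021-01-27 through 2021-01-27.
B but not A: 2020-12-21 through 2020-12-25, 2021-01-04 through 2021-01-10, 2021-01-12 through 2021-01-13.
Combining gives A △ B.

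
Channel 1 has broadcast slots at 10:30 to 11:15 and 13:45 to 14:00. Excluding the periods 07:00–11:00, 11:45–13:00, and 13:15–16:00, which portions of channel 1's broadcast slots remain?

10:30-11:15 minus B → 11:00-11:15.
13:45-14:00: fully covered by B → removed.

11:00-11:15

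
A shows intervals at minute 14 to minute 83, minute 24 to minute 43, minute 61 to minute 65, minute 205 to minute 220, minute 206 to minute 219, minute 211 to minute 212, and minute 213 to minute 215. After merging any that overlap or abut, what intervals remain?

minute 14 to minute 83, minute 205 to minute 220

minute 24 to minute 43 overlaps/touches minute 14 to minute 83 → extend to minute 14 to minute 83.
minute 61 to minute 65 overlaps/touches minute 14 to minute 83 → extend to minute 14 to minute 83.
minute 205 to minute 220 is disjoint → start new block.
minute 206 to minute 219 overlaps/touches minute 205 to minute 220 → extend to minute 205 to minute 220.
minute 211 to minute 212 overlaps/touches minute 205 to minute 220 → extend to minute 205 to minute 220.
minute 213 to minute 215 overlaps/touches minute 205 to minute 220 → extend to minute 205 to minute 220.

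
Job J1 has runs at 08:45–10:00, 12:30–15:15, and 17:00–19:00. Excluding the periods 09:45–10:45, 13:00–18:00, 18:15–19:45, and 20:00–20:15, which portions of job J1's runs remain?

08:45–10:00 minus B → 08:45–09:45.
12:30–15:15 minus B → 12:30–13:00.
17:00–19:00 minus B → 18:00–18:15.

08:45–09:45, 12:30–13:00, 18:00–18:15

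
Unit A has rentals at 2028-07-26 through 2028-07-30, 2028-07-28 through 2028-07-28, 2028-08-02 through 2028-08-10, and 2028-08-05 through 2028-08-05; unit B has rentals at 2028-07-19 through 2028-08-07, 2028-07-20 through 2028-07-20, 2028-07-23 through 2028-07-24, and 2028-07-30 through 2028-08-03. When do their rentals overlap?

2028-07-26 through 2028-07-30, 2028-08-02 through 2028-08-07

Merge the first list: 2028-07-26 through 2028-07-30, 2028-08-02 through 2028-08-10.
Merge the second list: 2028-07-19 through 2028-08-07.
2028-07-26 through 2028-07-30 overlaps B on 2028-07-26 through 2028-07-30.
2028-08-02 through 2028-08-10 overlaps B on 2028-08-02 through 2028-08-07.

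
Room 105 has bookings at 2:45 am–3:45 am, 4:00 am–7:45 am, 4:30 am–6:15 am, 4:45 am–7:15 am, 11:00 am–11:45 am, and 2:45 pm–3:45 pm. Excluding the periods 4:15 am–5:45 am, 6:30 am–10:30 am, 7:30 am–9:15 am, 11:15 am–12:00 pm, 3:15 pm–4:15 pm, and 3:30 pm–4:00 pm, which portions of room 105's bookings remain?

A, merged: 2:45 am–3:45 am, 4:00 am–7:45 am, 11:00 am–11:45 am, 2:45 pm–3:45 pm.
B, merged: 4:15 am–5:45 am, 6:30 am–10:30 am, 11:15 am–12:00 pm, 3:15 pm–4:15 pm.
2:45 am–3:45 am: no B overlap → unchanged.
4:00 am–7:45 am minus B → 4:00 am–4:15 am, 5:45 am–6:30 am.
11:00 am–11:45 am minus B → 11:00 am–11:15 am.
2:45 pm–3:45 pm minus B → 2:45 pm–3:15 pm.

2:45 am–3:45 am, 4:00 am–4:15 am, 5:45 am–6:30 am, 11:00 am–11:15 am, 2:45 pm–3:15 pm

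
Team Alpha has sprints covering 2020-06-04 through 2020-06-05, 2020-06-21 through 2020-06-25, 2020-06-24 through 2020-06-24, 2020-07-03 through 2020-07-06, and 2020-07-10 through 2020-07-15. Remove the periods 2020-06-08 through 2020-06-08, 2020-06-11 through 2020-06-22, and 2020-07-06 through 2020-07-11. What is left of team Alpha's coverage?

First set merges to 2020-06-04 through 2020-06-05, 2020-06-21 through 2020-06-25, 2020-07-03 through 2020-07-06, 2020-07-10 through 2020-07-15.
2020-06-04 through 2020-06-05: nothing removed.
2020-06-21 through 2020-06-25 \ B = 2020-06-23 through 2020-06-25.
2020-07-03 through 2020-07-06 \ B = 2020-07-03 through 2020-07-05.
2020-07-10 through 2020-07-15 \ B = 2020-07-12 through 2020-07-15.

2020-06-04 through 2020-06-05, 2020-06-23 through 2020-06-25, 2020-07-03 through 2020-07-05, 2020-07-12 through 2020-07-15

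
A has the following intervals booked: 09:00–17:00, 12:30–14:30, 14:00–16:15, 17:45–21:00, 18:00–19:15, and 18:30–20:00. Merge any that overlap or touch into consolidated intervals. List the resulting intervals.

09:00–17:00, 17:45–21:00

12:30–14:30 overlaps/touches 09:00–17:00 → extend to 09:00–17:00.
14:00–16:15 overlaps/touches 09:00–17:00 → extend to 09:00–17:00.
17:45–21:00 is disjoint → start new block.
18:00–19:15 overlaps/touches 17:45–21:00 → extend to 17:45–21:00.
18:30–20:00 overlaps/touches 17:45–21:00 → extend to 17:45–21:00.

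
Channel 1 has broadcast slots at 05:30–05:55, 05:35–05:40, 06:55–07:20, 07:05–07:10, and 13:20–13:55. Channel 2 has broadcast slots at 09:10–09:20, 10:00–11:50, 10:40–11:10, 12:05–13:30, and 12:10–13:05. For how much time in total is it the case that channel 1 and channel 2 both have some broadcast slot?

Merge the first list: 05:30–05:55, 06:55–07:20, 13:20–13:55.
Merge the second list: 09:10–09:20, 10:00–11:50, 12:05–13:30.
A ∩ B = 13:20–13:30.
Total: 10 min.

10 min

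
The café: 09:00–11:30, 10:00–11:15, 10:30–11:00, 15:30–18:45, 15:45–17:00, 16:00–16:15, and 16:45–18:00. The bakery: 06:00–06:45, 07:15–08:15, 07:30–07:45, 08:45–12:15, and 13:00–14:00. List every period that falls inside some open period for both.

09:00–11:30

Merge the first list: 09:00–11:30, 15:30–18:45.
Merge the second list: 06:00–06:45, 07:15–08:15, 08:45–12:15, 13:00–14:00.
09:00–11:30 overlaps B on 09:00–11:30.
15:30–18:45 falls entirely outside B.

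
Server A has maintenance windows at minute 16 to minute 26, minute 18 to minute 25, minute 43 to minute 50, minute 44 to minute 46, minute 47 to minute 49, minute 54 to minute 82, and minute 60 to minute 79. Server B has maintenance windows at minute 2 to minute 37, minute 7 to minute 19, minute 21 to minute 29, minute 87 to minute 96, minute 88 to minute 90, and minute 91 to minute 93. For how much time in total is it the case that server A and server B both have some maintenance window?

Merge the first list: minute 16 to minute 26, minute 43 to minute 50, minute 54 to minute 82.
Merge the second list: minute 2 to minute 37, minute 87 to minute 96.
A ∩ B = minute 16 to minute 26.
Total: 10 minutes.

10 minutes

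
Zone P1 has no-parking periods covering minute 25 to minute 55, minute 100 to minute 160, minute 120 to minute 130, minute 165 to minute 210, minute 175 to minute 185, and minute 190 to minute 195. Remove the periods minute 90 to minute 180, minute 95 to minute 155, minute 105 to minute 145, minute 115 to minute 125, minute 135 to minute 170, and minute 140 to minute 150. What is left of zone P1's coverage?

First set merges to minute 25 to minute 55, minute 100 to minute 160, minute 165 to minute 210.
Second set merges to minute 90 to minute 180.
minute 25 to minute 55: nothing removed.
minute 100 to minute 160: entirely removed.
minute 165 to minute 210 \ B = minute 180 to minute 210.

minute 25 to minute 55, minute 180 to minute 210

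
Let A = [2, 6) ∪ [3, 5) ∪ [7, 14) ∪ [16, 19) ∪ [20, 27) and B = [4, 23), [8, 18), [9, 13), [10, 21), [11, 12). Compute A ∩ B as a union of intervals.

Merge the first list: [2, 6), [7, 14), [16, 19), [20, 27).
Merge the second list: [4, 23).
[2, 6) overlaps B on [4, 6).
[7, 14) overlaps B on [7, 14).
[16, 19) overlaps B on [16, 19).
[20, 27) overlaps B on [20, 23).

[4, 6) ∪ [7, 14) ∪ [16, 19) ∪ [20, 23)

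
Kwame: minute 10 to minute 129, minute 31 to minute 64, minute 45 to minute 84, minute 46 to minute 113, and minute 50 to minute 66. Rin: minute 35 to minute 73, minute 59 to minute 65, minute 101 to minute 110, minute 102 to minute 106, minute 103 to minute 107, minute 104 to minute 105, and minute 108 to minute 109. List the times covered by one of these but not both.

First set merges to minute 10 to minute 129.
Second set merges to minute 35 to minute 73, minute 101 to minute 110.
Only in the first: minute 10 to minute 35, minute 73 to minute 101, minute 110 to minute 129.
Only in the second: none.
Together these are the periods covered by exactly one.

minute 10 to minute 35, minute 73 to minute 101, minute 110 to minute 129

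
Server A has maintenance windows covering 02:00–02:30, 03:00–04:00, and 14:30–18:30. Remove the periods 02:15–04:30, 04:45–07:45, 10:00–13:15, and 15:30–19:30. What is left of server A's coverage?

02:00–02:30 minus B → 02:00–02:15.
03:00–04:00: fully covered by B → removed.
14:30–18:30 minus B → 14:30–15:30.

02:00–02:15, 14:30–15:30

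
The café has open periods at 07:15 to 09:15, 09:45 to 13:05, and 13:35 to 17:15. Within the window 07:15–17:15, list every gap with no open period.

After merging, the occupied span is 07:15-09:15, 09:45-13:05, 13:35-17:15.
Gaps within 07:15-17:15: 09:15-09:45, 13:05-13:35.

09:15-09:45, 13:05-13:35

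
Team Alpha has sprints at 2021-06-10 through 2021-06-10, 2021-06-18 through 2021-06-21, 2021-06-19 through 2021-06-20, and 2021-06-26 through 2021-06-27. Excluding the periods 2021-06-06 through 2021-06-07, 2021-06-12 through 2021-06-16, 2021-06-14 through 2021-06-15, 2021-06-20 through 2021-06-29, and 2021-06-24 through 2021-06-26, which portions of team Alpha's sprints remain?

2021-06-10 through 2021-06-10, 2021-06-18 through 2021-06-19

First set merges to 2021-06-10 through 2021-06-10, 2021-06-18 through 2021-06-21, 2021-06-26 through 2021-06-27.
Second set merges to 2021-06-06 through 2021-06-07, 2021-06-12 through 2021-06-16, 2021-06-20 through 2021-06-29.
2021-06-10 through 2021-06-10: nothing removed.
2021-06-18 through 2021-06-21 \ B = 2021-06-18 through 2021-06-19.
2021-06-26 through 2021-06-27: entirely removed.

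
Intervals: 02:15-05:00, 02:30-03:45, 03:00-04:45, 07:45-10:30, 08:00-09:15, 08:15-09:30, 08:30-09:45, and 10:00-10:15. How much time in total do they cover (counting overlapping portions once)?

Merged: 02:15–05:00, 07:45–10:30.
Lengths: 2 h 45 min + 2 h 45 min = 5 h 30 min.

5 h 30 min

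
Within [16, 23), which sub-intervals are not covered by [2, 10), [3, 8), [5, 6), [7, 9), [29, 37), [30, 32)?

[16, 23)

Covered (merged): [2, 10), [29, 37).
Uncovered inside [16, 23): [16, 23).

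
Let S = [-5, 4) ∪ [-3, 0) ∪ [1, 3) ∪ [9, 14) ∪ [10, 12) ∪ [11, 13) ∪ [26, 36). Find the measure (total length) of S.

Merged: [-5, 4), [9, 14), [26, 36).
Lengths: 9 + 5 + 10 = 24.

24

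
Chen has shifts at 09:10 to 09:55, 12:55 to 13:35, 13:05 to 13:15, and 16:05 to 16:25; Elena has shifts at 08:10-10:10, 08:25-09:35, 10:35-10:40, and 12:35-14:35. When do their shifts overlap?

09:10–09:55, 12:55–13:35

A, merged: 09:10–09:55, 12:55–13:35, 16:05–16:25.
B, merged: 08:10–10:10, 10:35–10:40, 12:35–14:35.
09:10–09:55 meets the second set on 09:10–09:55.
12:55–13:35 meets the second set on 12:55–13:35.
16:05–16:25: no overlap with the second set.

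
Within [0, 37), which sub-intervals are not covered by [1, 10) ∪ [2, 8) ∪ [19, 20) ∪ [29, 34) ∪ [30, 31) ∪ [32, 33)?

After merging, the occupied span is [1, 10), [19, 20), [29, 34).
Uncovered inside [0, 37): [0, 1), [10, 19), [20, 29), [34, 37).

[0, 1) ∪ [10, 19) ∪ [20, 29) ∪ [34, 37)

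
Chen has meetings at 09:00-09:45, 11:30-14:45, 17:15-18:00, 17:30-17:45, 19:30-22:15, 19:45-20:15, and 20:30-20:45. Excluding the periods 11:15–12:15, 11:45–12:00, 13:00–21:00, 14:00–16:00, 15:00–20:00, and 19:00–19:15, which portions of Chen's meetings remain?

A, merged: 09:00–09:45, 11:30–14:45, 17:15–18:00, 19:30–22:15.
B, merged: 11:15–12:15, 13:00–21:00.
09:00–09:45 is untouched.
11:30–14:45 with B removed leaves 12:15–13:00.
17:15–18:00 lies entirely inside B → drops out.
19:30–22:15 with B removed leaves 21:00–22:15.

09:00–09:45, 12:15–13:00, 21:00–22:15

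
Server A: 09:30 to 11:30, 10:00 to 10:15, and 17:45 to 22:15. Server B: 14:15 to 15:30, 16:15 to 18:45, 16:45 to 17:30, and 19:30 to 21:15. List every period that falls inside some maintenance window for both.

First set merges to 09:30–11:30, 17:45–22:15.
Second set merges to 14:15–15:30, 16:15–18:45, 19:30–21:15.
09:30–11:30 meets no B interval.
17:45–22:15 ∩ B → 17:45–18:45, 19:30–21:15.

17:45–18:45, 19:30–21:15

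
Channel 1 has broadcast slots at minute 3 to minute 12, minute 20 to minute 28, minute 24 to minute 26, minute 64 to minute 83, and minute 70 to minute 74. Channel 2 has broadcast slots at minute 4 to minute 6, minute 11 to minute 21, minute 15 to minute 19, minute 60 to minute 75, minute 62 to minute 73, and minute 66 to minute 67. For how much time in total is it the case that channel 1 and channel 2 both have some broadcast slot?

15 minutes

First set merges to minute 3 to minute 12, minute 20 to minute 28, minute 64 to minute 83.
Second set merges to minute 4 to minute 6, minute 11 to minute 21, minute 60 to minute 75.
A ∩ B = minute 4 to minute 6, minute 11 to minute 12, minute 20 to minute 21, minute 64 to minute 75.
Total: 2 minutes + 1 minute + 1 minute + 11 minutes = 15 minutes.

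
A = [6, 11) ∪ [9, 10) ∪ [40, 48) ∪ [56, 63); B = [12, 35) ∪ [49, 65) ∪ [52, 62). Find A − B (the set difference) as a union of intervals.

A, merged: [6, 11), [40, 48), [56, 63).
B, merged: [12, 35), [49, 65).
[6, 11): nothing removed.
[40, 48): nothing removed.
[56, 63): entirely removed.

[6, 11) ∪ [40, 48)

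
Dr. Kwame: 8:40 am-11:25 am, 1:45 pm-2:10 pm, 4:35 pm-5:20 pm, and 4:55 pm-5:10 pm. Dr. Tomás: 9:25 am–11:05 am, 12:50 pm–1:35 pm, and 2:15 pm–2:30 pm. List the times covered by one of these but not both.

A, merged: 8:40 am–11:25 am, 1:45 pm–2:10 pm, 4:35 pm–5:20 pm.
A but not B: 8:40 am–9:25 am, 11:05 am–11:25 am, 1:45 pm–2:10 pm, 4:35 pm–5:20 pm.
B but not A: 12:50 pm–1:35 pm, 2:15 pm–2:30 pm.
Combining gives A △ B.

8:40 am–9:25 am, 11:05 am–11:25 am, 12:50 pm–1:35 pm, 1:45 pm–2:10 pm, 2:15 pm–2:30 pm, 4:35 pm–5:20 pm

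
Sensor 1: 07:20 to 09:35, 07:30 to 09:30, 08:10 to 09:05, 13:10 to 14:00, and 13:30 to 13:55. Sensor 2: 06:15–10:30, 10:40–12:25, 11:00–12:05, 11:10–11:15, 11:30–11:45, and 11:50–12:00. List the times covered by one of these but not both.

First set merges to 07:20–09:35, 13:10–14:00.
Second set merges to 06:15–10:30, 10:40–12:25.
A \ B = 13:10–14:00.
B \ A = 06:15–07:20, 09:35–10:30, 10:40–12:25.
Union of the two gives the symmetric difference.

06:15–07:20, 09:35–10:30, 10:40–12:25, 13:10–14:00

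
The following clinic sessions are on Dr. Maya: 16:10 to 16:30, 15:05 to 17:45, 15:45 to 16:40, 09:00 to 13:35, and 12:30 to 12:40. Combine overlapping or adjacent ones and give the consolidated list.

Sort by start: 09:00–13:35, 12:30–12:40, 15:05–17:45, 15:45–16:40, 16:10–16:30.
12:30–12:40 overlaps/touches 09:00–13:35 → extend to 09:00–13:35.
15:05–17:45 is disjoint → start new block.
15:45–16:40 overlaps/touches 15:05–17:45 → extend to 15:05–17:45.
16:10–16:30 overlaps/touches 15:05–17:45 → extend to 15:05–17:45.

09:00–13:35, 15:05–17:45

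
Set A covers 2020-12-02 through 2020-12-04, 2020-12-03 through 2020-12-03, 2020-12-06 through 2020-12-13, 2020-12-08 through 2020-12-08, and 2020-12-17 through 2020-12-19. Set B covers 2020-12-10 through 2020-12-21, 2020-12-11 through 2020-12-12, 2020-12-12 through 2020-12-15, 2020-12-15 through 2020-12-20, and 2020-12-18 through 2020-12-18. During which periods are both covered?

2020-12-10 through 2020-12-13, 2020-12-17 through 2020-12-19

Merge the first list: 2020-12-02 through 2020-12-04, 2020-12-06 through 2020-12-13, 2020-12-17 through 2020-12-19.
Merge the second list: 2020-12-10 through 2020-12-21.
2020-12-02 through 2020-12-04 falls entirely outside B.
2020-12-06 through 2020-12-13 overlaps B on 2020-12-10 through 2020-12-13.
2020-12-17 through 2020-12-19 overlaps B on 2020-12-17 through 2020-12-19.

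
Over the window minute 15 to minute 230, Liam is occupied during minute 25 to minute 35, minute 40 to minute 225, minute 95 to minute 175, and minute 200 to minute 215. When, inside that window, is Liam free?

The merged coverage is minute 25 to minute 35, minute 40 to minute 225.
Uncovered inside minute 15 to minute 230: minute 15 to minute 25, minute 35 to minute 40, minute 225 to minute 230.

minute 15 to minute 25, minute 35 to minute 40, minute 225 to minute 230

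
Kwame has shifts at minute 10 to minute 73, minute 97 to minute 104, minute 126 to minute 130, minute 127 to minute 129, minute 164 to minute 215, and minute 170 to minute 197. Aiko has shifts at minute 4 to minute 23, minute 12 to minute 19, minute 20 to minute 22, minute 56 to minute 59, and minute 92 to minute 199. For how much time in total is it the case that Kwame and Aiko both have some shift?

62 minutes

A, merged: minute 10 to minute 73, minute 97 to minute 104, minute 126 to minute 130, minute 164 to minute 215.
B, merged: minute 4 to minute 23, minute 56 to minute 59, minute 92 to minute 199.
A ∩ B = minute 10 to minute 23, minute 56 to minute 59, minute 97 to minute 104, minute 126 to minute 130, minute 164 to minute 199.
Total: 13 minutes + 3 minutes + 7 minutes + 4 minutes + 35 minutes = 62 minutes.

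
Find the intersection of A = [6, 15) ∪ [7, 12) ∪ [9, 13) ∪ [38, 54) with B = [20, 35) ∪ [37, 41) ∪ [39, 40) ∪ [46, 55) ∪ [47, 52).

First set merges to [6, 15), [38, 54).
Second set merges to [20, 35), [37, 41), [46, 55).
[6, 15) meets no B interval.
[38, 54) ∩ B → [38, 41), [46, 54).

[38, 41) ∪ [46, 54)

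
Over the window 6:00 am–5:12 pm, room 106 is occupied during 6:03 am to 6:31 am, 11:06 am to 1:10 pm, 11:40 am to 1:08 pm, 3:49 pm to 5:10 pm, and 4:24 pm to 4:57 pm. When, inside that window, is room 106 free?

After merging, the occupied span is 6:03 am–6:31 am, 11:06 am–1:10 pm, 3:49 pm–5:10 pm.
Gaps within 6:00 am–5:12 pm: 6:00 am–6:03 am, 6:31 am–11:06 am, 1:10 pm–3:49 pm, 5:10 pm–5:12 pm.

6:00 am–6:03 am, 6:31 am–11:06 am, 1:10 pm–3:49 pm, 5:10 pm–5:12 pm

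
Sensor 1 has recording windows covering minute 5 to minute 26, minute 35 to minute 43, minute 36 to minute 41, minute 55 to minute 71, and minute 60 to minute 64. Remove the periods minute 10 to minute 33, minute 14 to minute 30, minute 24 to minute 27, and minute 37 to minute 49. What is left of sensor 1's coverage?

minute 5 to minute 10, minute 35 to minute 37, minute 55 to minute 71

A, merged: minute 5 to minute 26, minute 35 to minute 43, minute 55 to minute 71.
B, merged: minute 10 to minute 33, minute 37 to minute 49.
minute 5 to minute 26 with B removed leaves minute 5 to minute 10.
minute 35 to minute 43 with B removed leaves minute 35 to minute 37.
minute 55 to minute 71 is untouched.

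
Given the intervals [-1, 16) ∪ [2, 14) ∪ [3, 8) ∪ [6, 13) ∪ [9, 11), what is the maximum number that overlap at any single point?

Sweep endpoints in order; track running count of active intervals.
Peak of 4 reached at 6.

4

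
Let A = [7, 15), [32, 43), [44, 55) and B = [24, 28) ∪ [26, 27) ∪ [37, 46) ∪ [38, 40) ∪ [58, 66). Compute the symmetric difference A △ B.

[7, 15) ∪ [24, 28) ∪ [32, 37) ∪ [43, 44) ∪ [46, 55) ∪ [58, 66)

Second set merges to [24, 28), [37, 46), [58, 66).
Only in the first: [7, 15), [32, 37), [46, 55).
Only in the second: [24, 28), [43, 44), [58, 66).
Together these are the periods covered by exactly one.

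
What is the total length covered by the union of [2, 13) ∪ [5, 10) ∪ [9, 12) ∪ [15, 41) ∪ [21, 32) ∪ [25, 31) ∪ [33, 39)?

37

Merged: [2, 13), [15, 41).
Lengths: 11 + 26 = 37.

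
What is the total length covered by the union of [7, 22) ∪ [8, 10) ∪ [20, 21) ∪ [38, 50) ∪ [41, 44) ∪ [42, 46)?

27

Merged: [7, 22), [38, 50).
Lengths: 15 + 12 = 27.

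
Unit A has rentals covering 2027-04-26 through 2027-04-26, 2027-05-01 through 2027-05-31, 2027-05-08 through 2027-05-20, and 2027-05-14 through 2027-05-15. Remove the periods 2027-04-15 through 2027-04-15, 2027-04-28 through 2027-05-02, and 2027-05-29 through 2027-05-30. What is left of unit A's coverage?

A, merged: 2027-04-26 through 2027-04-26, 2027-05-01 through 2027-05-31.
2027-04-26 through 2027-04-26: no B overlap → unchanged.
2027-05-01 through 2027-05-31 minus B → 2027-05-03 through 2027-05-28, 2027-05-31 through 2027-05-31.

2027-04-26 through 2027-04-26, 2027-05-03 through 2027-05-28, 2027-05-31 through 2027-05-31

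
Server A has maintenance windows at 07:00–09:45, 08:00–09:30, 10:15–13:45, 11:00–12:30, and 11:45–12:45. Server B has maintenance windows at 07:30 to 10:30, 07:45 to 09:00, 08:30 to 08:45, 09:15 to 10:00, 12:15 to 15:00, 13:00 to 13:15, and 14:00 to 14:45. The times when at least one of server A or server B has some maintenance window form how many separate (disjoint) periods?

1

First set merges to 07:00–09:45, 10:15–13:45.
Second set merges to 07:30–10:30, 12:15–15:00.
A ∪ B = 07:00–15:00.
That is 1 disjoint piece.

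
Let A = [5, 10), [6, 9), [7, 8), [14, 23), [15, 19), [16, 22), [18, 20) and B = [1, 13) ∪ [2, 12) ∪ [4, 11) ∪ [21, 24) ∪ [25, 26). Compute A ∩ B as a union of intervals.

[5, 10) ∪ [21, 23)

First set merges to [5, 10), [14, 23).
Second set merges to [1, 13), [21, 24), [25, 26).
[5, 10) overlaps B on [5, 10).
[14, 23) overlaps B on [21, 23).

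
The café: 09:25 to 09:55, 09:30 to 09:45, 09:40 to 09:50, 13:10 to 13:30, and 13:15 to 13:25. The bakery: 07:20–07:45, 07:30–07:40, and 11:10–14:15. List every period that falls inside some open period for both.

A, merged: 09:25-09:55, 13:10-13:30.
B, merged: 07:20-07:45, 11:10-14:15.
09:25-09:55: no overlap with the second set.
13:10-13:30 meets the second set on 13:10-13:30.

13:10-13:30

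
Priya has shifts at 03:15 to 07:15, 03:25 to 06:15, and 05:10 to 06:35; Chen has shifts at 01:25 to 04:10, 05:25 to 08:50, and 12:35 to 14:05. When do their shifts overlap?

03:15–04:10, 05:25–07:15

Merge the first list: 03:15–07:15.
03:15–07:15 overlaps B on 03:15–04:10, 05:25–07:15.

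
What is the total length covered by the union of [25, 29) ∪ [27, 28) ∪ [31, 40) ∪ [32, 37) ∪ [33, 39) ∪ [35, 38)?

13

Merged: [25, 29), [31, 40).
Lengths: 4 + 9 = 13.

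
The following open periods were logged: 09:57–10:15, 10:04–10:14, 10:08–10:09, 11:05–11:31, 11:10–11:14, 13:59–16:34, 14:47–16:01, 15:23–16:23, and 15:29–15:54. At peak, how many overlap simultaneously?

4

Sweep endpoints in order; track running count of active intervals.
Peak of 4 reached at 15:29.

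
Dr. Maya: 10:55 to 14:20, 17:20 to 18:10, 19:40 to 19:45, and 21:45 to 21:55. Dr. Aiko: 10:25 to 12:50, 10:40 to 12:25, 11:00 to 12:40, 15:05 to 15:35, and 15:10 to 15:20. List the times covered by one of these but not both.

B, merged: 10:25–12:50, 15:05–15:35.
Only in the first: 12:50–14:20, 17:20–18:10, 19:40–19:45, 21:45–21:55.
Only in the second: 10:25–10:55, 15:05–15:35.
Together these are the periods covered by exactly one.

10:25–10:55, 12:50–14:20, 15:05–15:35, 17:20–18:10, 19:40–19:45, 21:45–21:55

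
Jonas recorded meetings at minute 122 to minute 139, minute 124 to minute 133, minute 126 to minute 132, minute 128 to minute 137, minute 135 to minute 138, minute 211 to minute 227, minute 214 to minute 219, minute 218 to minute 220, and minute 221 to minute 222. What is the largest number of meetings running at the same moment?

At minute 128, 4 of the intervals are simultaneously active.
No point has more.

4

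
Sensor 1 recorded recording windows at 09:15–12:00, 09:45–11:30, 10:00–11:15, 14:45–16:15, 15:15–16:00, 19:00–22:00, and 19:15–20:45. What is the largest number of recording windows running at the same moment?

3

Walk the sorted start/end points keeping a running depth.
The depth first hits 3 at 10:00.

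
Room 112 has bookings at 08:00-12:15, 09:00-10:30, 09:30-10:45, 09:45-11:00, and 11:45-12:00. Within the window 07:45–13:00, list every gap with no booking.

07:45-08:00, 12:15-13:00

Covered (merged): 08:00-12:15.
Gaps within 07:45-13:00: 07:45-08:00, 12:15-13:00.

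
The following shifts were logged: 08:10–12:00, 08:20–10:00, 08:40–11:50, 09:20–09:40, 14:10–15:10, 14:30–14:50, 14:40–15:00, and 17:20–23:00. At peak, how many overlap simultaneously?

Walk the sorted start/end points keeping a running depth.
The depth first hits 4 at 09:20.

4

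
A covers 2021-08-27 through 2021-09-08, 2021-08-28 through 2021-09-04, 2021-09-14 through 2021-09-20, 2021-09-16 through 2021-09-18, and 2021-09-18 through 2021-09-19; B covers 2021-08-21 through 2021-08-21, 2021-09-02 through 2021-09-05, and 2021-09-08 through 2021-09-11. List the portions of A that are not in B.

2021-08-27 through 2021-09-01, 2021-09-06 through 2021-09-07, 2021-09-14 through 2021-09-20

Merge the first list: 2021-08-27 through 2021-09-08, 2021-09-14 through 2021-09-20.
2021-08-27 through 2021-09-08 with B removed leaves 2021-08-27 through 2021-09-01, 2021-09-06 through 2021-09-07.
2021-09-14 through 2021-09-20 is untouched.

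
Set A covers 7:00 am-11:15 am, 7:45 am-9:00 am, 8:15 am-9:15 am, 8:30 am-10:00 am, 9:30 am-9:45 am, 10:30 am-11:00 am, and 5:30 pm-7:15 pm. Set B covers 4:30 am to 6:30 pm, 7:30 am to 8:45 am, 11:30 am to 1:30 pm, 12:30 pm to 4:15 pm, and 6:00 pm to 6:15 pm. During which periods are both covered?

7:00 am–11:15 am, 5:30 pm–6:30 pm

Merge the first list: 7:00 am–11:15 am, 5:30 pm–7:15 pm.
Merge the second list: 4:30 am–6:30 pm.
7:00 am–11:15 am ∩ B → 7:00 am–11:15 am.
5:30 pm–7:15 pm ∩ B → 5:30 pm–6:30 pm.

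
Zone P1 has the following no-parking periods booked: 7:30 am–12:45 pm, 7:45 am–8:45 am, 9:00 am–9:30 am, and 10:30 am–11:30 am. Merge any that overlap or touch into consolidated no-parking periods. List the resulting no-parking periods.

7:45 am-8:45 am overlaps/touches 7:30 am-12:45 pm → extend to 7:30 am-12:45 pm.
9:00 am-9:30 am overlaps/touches 7:30 am-12:45 pm → extend to 7:30 am-12:45 pm.
10:30 am-11:30 am overlaps/touches 7:30 am-12:45 pm → extend to 7:30 am-12:45 pm.

7:30 am-12:45 pm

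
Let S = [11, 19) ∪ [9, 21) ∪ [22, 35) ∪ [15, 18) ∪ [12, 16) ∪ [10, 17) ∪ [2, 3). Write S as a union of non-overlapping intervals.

Sort by start: [2, 3), [9, 21), [10, 17), [11, 19), [12, 16), [15, 18), [22, 35).
[9, 21) is disjoint → start new block.
[10, 17) overlaps/touches [9, 21) → extend to [9, 21).
[11, 19) overlaps/touches [9, 21) → extend to [9, 21).
[12, 16) overlaps/touches [9, 21) → extend to [9, 21).
[15, 18) overlaps/touches [9, 21) → extend to [9, 21).
[22, 35) is disjoint → start new block.

[2, 3) ∪ [9, 21) ∪ [22, 35)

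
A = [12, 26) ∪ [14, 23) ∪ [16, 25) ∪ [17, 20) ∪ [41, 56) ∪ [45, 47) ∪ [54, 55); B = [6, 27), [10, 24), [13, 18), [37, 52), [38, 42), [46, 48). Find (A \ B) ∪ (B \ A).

[6, 12) ∪ [26, 27) ∪ [37, 41) ∪ [52, 56)

A, merged: [12, 26), [41, 56).
B, merged: [6, 27), [37, 52).
A \ B = [52, 56).
B \ A = [6, 12), [26, 27), [37, 41).
Union of the two gives the symmetric difference.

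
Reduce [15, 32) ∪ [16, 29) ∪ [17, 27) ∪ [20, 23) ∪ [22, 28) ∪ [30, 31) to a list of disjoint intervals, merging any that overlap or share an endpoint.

[15, 32)

[16, 29) overlaps/touches [15, 32) → extend to [15, 32).
[17, 27) overlaps/touches [15, 32) → extend to [15, 32).
[20, 23) overlaps/touches [15, 32) → extend to [15, 32).
[22, 28) overlaps/touches [15, 32) → extend to [15, 32).
[30, 31) overlaps/touches [15, 32) → extend to [15, 32).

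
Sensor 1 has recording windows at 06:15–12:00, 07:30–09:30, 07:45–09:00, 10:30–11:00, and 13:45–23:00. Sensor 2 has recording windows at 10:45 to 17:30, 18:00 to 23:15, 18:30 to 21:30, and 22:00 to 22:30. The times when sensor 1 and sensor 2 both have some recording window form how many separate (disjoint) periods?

3

First set merges to 06:15-12:00, 13:45-23:00.
Second set merges to 10:45-17:30, 18:00-23:15.
A ∩ B = 10:45-12:00, 13:45-17:30, 18:00-23:00.
That is 3 disjoint pieces.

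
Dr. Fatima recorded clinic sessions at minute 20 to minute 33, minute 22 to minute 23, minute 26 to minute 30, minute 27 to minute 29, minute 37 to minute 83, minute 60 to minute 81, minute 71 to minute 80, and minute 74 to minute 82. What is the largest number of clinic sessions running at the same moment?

4

Sweep endpoints in order; track running count of active intervals.
Peak of 4 reached at minute 74.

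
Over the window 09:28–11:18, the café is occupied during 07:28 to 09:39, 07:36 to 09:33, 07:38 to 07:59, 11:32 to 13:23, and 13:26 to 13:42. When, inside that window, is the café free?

09:39–11:18

After merging, the occupied span is 07:28–09:39, 11:32–13:23, 13:26–13:42.
Uncovered inside 09:28–11:18: 09:39–11:18.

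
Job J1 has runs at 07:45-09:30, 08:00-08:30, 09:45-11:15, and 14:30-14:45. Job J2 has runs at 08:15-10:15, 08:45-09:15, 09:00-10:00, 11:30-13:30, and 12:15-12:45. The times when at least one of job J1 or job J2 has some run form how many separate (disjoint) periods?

Merge the first list: 07:45-09:30, 09:45-11:15, 14:30-14:45.
Merge the second list: 08:15-10:15, 11:30-13:30.
A ∪ B = 07:45-11:15, 11:30-13:30, 14:30-14:45.
That is 3 disjoint pieces.

3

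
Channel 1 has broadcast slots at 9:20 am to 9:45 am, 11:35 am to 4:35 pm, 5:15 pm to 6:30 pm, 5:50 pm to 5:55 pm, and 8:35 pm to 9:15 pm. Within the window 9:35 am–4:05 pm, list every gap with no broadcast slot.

Covered (merged): 9:20 am-9:45 am, 11:35 am-4:35 pm, 5:15 pm-6:30 pm, 8:35 pm-9:15 pm.
Complement within 9:35 am-4:05 pm: 9:45 am-11:35 am.

9:45 am-11:35 am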